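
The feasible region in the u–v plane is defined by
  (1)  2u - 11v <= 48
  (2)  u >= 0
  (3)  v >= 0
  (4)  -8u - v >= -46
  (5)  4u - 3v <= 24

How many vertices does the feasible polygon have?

Of the 10 pairwise boundary intersections, those satisfying every inequality are:
  (0, 0)
  (0, 46)
  (23/4, 0)

3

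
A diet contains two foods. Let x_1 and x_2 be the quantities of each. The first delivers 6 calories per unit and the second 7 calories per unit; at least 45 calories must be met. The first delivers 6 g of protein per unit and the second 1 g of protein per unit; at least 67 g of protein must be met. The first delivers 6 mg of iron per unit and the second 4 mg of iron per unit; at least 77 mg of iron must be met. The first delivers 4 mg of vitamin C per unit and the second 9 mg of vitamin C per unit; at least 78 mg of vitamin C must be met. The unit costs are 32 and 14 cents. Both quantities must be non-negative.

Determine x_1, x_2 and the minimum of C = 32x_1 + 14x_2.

Vertices and C = 32x_1 + 14x_2:
  (0, 67) → C = 938
  (39/2, 0) → C = 624
  (21/2, 4) → C = 392
The feasible region is unbounded (it extends along (0, 1), (1, 0)), but C strictly increases along every unbounded feasible direction, so there is no improving ray and the minimum is attained at a vertex.

x_1 = 21/2, x_2 = 4, minimum C = 392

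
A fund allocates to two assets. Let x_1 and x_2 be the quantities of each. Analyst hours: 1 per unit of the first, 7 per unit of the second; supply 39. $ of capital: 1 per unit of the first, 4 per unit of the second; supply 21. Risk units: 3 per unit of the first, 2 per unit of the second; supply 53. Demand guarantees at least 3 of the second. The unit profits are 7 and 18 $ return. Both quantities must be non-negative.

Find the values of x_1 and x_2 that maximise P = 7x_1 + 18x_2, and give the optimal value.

x_1 = 9, x_2 = 3, maximum P = 117

Vertices and P = 7x_1 + 18x_2:
  (0, 21/4) → P = 189/2
  (0, 3) → P = 54
  (9, 3) → P = 117

The binding constraints are x_1 + 4x_2 = 21 and x_2 = 3.
Solving simultaneously gives x_1 = 9, x_2 = 3.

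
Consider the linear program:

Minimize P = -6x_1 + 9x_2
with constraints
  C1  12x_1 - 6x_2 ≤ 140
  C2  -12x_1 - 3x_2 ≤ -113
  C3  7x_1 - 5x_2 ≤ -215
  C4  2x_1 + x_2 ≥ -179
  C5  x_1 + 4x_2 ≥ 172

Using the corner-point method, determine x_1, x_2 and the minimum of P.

x_1 = 0, x_2 = 43, minimum P = 387

Feasible corners and P = -6x_1 + 9x_2:
  (995/9, 1780/9) → P = 3350/3
  (-64/45, 1951/45) → P = 5981/15
  (0, 43) → P = 387
The feasible region is unbounded (it extends along (1, 2), (-1, 4)), but P strictly increases along every unbounded feasible direction, so there is no improving ray and the minimum is attained at a vertex.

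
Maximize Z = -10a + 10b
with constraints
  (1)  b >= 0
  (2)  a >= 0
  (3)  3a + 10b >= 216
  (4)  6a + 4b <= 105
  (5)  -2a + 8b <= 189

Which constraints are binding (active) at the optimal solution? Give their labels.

Corner points and Z = -10a + 10b:
  (0, 108/5) → Z = 216
  (0, 189/8) → Z = 945/4
  (31/8, 327/16) → Z = 1325/8
  (3/2, 24) → Z = 225

The maximum is at (0, 189/8). Substituting into each constraint, equality holds for (2) and (5); the remaining constraints have slack.

(2) and (5)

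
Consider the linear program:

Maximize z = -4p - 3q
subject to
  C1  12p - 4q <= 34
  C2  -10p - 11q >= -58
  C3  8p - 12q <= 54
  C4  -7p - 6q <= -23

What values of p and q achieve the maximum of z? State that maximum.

Feasible corners and z = -4p - 3q:
  (303/86, 89/43) → z = -873/43
  (74/25, 19/50) → z = -649/50
  (-95/17, 176/17) → z = -148/17

p = -95/17, q = 176/17, maximum z = -148/17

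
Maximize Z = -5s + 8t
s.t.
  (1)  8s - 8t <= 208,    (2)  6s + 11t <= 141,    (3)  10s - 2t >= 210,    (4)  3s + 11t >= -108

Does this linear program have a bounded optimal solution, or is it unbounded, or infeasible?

Corner points and Z = -5s + 8t:
  (427/17, -15/17) → Z = -2255/17
  (79/4, -25/4) → Z = -595/4
  (1296/61, 75/61) → Z = -5880/61
The feasible region has finitely many vertices and no improving ray; the maximum is -5880/61 at (1296/61, 75/61).

bounded optimum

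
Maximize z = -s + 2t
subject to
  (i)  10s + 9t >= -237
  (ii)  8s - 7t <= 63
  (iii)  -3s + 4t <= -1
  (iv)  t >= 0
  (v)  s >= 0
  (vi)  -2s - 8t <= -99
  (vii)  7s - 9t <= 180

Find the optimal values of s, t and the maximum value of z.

Extreme points and z = -s + 2t:
  (245/11, 181/11) → z = 117/11
  (399/26, 111/13) → z = 45/26
  (101/8, 295/32) → z = 93/16

At the optimal vertex, 8s - 7t = 63 and -3s + 4t = -1.
Solving simultaneously gives s = 245/11, t = 181/11.

s = 245/11, t = 181/11, maximum z = 117/11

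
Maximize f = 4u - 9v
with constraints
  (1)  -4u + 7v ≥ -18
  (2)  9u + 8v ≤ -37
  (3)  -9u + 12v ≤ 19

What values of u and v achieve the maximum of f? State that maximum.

u = -349/15, v = -238/15, maximum f = 746/15

Vertices and f = 4u - 9v:
  (-23/19, -62/19) → f = 466/19
  (-349/15, -238/15) → f = 746/15
  (-149/45, -9/10) → f = -463/90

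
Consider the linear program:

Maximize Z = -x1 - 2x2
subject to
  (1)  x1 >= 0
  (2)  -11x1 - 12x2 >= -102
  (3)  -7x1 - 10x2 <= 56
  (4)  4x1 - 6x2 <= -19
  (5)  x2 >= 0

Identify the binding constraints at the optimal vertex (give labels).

Feasible corners and Z = -x1 - 2x2:
  (0, 17/2) → Z = -17
  (0, 19/6) → Z = -19/3
  (64/19, 617/114) → Z = -809/57

The maximum is at (0, 19/6). Substituting into each constraint, equality holds for (1) and (4); the remaining constraints have slack.

(1) and (4)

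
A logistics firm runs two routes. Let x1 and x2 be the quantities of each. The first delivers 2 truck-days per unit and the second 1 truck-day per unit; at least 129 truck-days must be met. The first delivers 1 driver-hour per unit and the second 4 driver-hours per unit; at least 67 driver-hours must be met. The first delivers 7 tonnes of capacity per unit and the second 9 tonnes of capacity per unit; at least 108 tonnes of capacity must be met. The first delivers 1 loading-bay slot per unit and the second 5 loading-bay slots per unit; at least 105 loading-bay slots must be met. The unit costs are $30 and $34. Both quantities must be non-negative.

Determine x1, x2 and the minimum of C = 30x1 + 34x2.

x1 = 60, x2 = 9, minimum C = 2106

Vertices and C = 30x1 + 34x2:
  (0, 129) → C = 4386
  (105, 0) → C = 3150
  (60, 9) → C = 2106
The feasible region is unbounded (it extends along (0, 1), (1, 0)), but C strictly increases along every unbounded feasible direction, so there is no improving ray and the minimum is attained at a vertex.

The binding constraints are 2x1 + x2 = 129 and x1 + 5x2 = 105.
Solving simultaneously gives x1 = 60, x2 = 9.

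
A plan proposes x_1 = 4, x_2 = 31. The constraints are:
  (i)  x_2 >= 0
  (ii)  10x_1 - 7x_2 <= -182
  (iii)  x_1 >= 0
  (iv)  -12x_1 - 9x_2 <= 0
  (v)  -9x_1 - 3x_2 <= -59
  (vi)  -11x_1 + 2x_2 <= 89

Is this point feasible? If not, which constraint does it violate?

Constraint (ii): 10x_1 - 7x_2 = -177, which is not ≤ -182. All other constraints are satisfied.

not feasible — violates (ii)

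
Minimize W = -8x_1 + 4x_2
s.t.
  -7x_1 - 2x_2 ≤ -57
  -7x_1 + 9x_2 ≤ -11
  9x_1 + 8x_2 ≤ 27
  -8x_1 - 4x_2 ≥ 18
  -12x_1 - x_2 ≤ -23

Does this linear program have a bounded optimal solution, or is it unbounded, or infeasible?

From the feasible point (22, -97/2), moving in the direction (2, -7) keeps every constraint satisfied while W decreases without bound.

unbounded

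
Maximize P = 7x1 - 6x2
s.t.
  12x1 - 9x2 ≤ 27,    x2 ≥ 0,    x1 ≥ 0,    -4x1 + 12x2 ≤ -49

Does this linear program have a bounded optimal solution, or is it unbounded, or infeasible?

infeasible

The boundaries 12x1 - 9x2 = 27 and x2 = 0 meet at (9/4, 0), but that point violates -4x1 + 12x2 ≤ -49. Every candidate vertex is excluded by some other constraint, so the feasible region is empty.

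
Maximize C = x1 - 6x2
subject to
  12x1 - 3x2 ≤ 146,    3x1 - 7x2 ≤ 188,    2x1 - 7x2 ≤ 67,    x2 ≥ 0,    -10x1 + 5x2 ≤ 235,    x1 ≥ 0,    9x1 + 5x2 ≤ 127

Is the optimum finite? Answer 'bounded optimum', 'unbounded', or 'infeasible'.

bounded optimum

Vertices and C = x1 - 6x2:
  (73/6, 0) → C = 73/6
  (1111/87, 70/29) → C = -149/87
  (0, 0) → C = 0
  (0, 127/5) → C = -762/5
The feasible region has finitely many vertices and no improving ray; the maximum is 73/6 at (73/6, 0).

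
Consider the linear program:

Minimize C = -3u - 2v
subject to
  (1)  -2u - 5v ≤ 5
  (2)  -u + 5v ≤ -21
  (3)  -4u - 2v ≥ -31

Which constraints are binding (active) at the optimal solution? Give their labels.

Vertices and C = -3u - 2v:
  (16/3, -47/15) → C = -146/15
  (165/16, -41/8) → C = -331/16
  (197/22, -53/22) → C = -485/22

The minimum is at (197/22, -53/22). Substituting into each constraint, equality holds for (2) and (3); the remaining constraints have slack.

(2) and (3)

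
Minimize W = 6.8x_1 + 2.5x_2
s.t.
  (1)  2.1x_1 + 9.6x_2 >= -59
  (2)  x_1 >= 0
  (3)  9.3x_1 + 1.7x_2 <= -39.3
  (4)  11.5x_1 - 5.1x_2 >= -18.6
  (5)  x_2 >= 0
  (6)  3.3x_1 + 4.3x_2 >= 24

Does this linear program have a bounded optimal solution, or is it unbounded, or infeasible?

The boundaries 11.5x_1 - 5.1x_2 = -18.6 and 3.3x_1 + 4.3x_2 = 24 meet at (2121/3314, 16869/3314), but that point violates 9.3x_1 + 1.7x_2 ≤ -39.3. Every candidate vertex is excluded by some other constraint, so the feasible region is empty.

infeasible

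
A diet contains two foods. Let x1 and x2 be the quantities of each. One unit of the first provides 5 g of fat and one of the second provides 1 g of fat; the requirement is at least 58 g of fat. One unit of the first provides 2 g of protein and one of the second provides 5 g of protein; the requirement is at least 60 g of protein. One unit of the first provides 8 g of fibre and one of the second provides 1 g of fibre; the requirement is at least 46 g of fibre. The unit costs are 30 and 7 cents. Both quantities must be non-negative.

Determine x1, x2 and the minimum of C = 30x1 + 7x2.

Vertices and C = 30x1 + 7x2:
  (0, 58) → C = 406
  (30, 0) → C = 900
  (10, 8) → C = 356
The feasible region is unbounded (it extends along (0, 1), (1, 0)), but C strictly increases along every unbounded feasible direction, so there is no improving ray and the minimum is attained at a vertex.

x1 = 10, x2 = 8, minimum C = 356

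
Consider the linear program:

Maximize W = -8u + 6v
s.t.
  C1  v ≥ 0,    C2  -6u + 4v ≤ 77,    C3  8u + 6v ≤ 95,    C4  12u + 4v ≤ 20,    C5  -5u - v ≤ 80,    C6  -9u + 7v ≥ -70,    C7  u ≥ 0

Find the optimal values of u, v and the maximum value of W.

u = 0, v = 5, maximum W = 30

Feasible corners and W = -8u + 6v:
  (5/3, 0) → W = -40/3
  (0, 0) → W = 0
  (0, 5) → W = 30

At the optimal vertex, 12u + 4v = 20 and u = 0.
Solving simultaneously gives u = 0, v = 5.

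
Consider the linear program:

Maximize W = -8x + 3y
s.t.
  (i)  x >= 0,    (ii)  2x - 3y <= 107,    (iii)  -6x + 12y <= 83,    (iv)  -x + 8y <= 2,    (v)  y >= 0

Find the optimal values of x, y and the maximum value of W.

Extreme points and W = -8x + 3y:
  (0, 1/4) → W = 3/4
  (0, 0) → W = 0
  (862/13, 111/13) → W = -6563/13
  (107/2, 0) → W = -428

At the optimal vertex, x = 0 and -x + 8y = 2.
Solving simultaneously gives x = 0, y = 1/4.

x = 0, y = 1/4, maximum W = 3/4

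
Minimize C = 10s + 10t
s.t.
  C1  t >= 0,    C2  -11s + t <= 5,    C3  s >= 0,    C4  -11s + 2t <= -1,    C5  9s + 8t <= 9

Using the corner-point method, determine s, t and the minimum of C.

s = 1/11, t = 0, minimum C = 10/11

Corner points and C = 10s + 10t:
  (1/11, 0) → C = 10/11
  (1, 0) → C = 10
  (13/53, 45/53) → C = 580/53

The binding constraints are t = 0 and -11s + 2t = -1.
Solving simultaneously gives s = 1/11, t = 0.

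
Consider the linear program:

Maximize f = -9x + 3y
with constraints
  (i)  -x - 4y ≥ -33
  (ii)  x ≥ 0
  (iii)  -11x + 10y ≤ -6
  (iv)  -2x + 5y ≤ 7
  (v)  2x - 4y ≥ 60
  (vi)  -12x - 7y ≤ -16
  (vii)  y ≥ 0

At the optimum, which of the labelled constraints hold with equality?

(v) and (vii)

Extreme points and f = -9x + 3y:
  (31, 1/2) → f = -555/2
  (33, 0) → f = -297
  (30, 0) → f = -270

The maximum is at (30, 0). Substituting into each constraint, equality holds for (v) and (vii); the remaining constraints have slack.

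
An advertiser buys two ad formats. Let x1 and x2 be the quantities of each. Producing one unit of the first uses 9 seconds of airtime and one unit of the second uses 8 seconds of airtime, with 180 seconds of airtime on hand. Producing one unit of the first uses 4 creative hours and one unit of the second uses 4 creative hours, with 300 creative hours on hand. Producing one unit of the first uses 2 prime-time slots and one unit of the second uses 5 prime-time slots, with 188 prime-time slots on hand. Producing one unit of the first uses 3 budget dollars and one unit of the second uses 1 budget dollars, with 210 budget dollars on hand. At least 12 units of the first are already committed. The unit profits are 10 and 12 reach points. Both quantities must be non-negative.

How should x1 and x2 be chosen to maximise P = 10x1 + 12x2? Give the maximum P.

x1 = 12, x2 = 9, maximum P = 228

Corner points and P = 10x1 + 12x2:
  (20, 0) → P = 200
  (12, 0) → P = 120
  (12, 9) → P = 228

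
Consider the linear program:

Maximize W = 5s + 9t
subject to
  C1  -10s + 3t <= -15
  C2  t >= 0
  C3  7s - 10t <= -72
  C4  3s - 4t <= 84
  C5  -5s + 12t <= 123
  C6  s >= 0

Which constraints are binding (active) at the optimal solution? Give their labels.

Feasible corners and W = 5s + 9t:
  (366/79, 825/79) → W = 9255/79
  (183/35, 87/7) → W = 138
  (183/17, 501/34) → W = 6339/34

The maximum is at (183/17, 501/34). Substituting into each constraint, equality holds for C3 and C5; the remaining constraints have slack.

C3 and C5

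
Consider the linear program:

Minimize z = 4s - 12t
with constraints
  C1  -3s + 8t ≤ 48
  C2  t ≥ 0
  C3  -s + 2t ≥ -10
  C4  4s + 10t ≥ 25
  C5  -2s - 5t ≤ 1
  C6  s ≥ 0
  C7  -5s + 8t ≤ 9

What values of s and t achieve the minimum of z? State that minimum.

s = 88, t = 39, minimum z = -116

Vertices and z = 4s - 12t:
  (88, 39) → z = -116
  (39/2, 213/16) → z = -327/4
  (10, 0) → z = 40
  (25/4, 0) → z = 25
  (55/41, 161/82) → z = -746/41

At the optimal vertex, -3s + 8t = 48 and -s + 2t = -10.
Solving simultaneously gives s = 88, t = 39.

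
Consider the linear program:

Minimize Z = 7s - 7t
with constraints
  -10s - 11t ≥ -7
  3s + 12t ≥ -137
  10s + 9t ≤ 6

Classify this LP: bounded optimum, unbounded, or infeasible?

From the feasible point (3/20, 1/2), moving in the direction (-12, 3) keeps every constraint satisfied while Z decreases without bound.

unbounded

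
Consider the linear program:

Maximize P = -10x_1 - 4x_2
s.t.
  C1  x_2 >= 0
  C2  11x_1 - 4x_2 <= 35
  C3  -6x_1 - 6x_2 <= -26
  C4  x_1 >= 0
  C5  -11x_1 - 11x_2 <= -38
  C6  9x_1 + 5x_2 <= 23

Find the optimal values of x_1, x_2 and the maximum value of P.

x_1 = 0, x_2 = 13/3, maximum P = -52/3

Corner points and P = -10x_1 - 4x_2:
  (0, 13/3) → P = -52/3
  (1/3, 4) → P = -58/3
  (0, 23/5) → P = -92/5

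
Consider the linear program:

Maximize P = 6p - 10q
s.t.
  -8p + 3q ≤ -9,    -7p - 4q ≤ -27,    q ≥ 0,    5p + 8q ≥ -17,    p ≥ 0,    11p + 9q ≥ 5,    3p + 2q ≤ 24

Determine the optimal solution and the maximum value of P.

p = 8, q = 0, maximum P = 48

Vertices and P = 6p - 10q:
  (117/53, 153/53) → P = -828/53
  (18/5, 33/5) → P = -222/5
  (27/7, 0) → P = 162/7
  (8, 0) → P = 48

The optimum lies where q = 0 and 3p + 2q = 24.
Solving simultaneously gives p = 8, q = 0.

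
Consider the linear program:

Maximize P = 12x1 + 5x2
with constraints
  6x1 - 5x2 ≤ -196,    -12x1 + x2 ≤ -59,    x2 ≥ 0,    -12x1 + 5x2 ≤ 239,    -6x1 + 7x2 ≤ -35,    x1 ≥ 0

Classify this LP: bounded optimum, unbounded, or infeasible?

infeasible

The boundaries 6x1 - 5x2 = -196 and -12x1 + x2 = -59 meet at (491/54, 451/9), but that point violates -6x1 + 7x2 ≤ -35. Every candidate vertex is excluded by some other constraint, so the feasible region is empty.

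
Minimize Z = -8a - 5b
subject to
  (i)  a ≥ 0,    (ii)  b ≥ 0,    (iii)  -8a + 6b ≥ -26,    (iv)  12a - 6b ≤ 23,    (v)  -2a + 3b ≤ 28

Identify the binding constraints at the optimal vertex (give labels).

(iv) and (v)

Vertices and Z = -8a - 5b:
  (0, 0) → Z = 0
  (0, 28/3) → Z = -140/3
  (23/12, 0) → Z = -46/3
  (79/8, 191/12) → Z = -1903/12

The minimum is at (79/8, 191/12). Substituting into each constraint, equality holds for (iv) and (v); the remaining constraints have slack.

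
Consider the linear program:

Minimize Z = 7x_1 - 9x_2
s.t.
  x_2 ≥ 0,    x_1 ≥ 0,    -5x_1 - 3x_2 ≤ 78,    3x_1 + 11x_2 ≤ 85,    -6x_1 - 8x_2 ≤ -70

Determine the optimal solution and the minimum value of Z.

Vertices and Z = 7x_1 - 9x_2:
  (85/3, 0) → Z = 595/3
  (35/3, 0) → Z = 245/3
  (15/7, 50/7) → Z = -345/7

x_1 = 15/7, x_2 = 50/7, minimum Z = -345/7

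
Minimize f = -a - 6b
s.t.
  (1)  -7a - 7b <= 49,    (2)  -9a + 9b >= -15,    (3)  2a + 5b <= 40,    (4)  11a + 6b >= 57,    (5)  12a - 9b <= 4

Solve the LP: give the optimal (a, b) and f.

a = 45/43, b = 326/43, minimum f = -2001/43

Vertices and f = -a - 6b:
  (45/43, 326/43) → f = -2001/43
  (190/39, 236/39) → f = -1606/39
  (179/57, 640/171) → f = -1459/57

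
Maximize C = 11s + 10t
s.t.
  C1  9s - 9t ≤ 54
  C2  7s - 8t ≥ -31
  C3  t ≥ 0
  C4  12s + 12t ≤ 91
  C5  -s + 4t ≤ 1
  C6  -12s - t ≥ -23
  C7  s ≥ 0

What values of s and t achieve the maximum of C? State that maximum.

The optimum lies where -s + 4t = 1 and -12s - t = -23.
Solving simultaneously gives s = 13/7, t = 5/7.

s = 13/7, t = 5/7, maximum C = 193/7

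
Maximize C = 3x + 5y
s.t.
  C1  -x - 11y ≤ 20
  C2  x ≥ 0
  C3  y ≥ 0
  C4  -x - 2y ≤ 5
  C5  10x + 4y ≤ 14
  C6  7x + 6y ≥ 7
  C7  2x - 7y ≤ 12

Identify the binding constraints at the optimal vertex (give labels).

C2 and C5

Extreme points and C = 3x + 5y:
  (0, 7/2) → C = 35/2
  (0, 7/6) → C = 35/6
  (7/5, 0) → C = 21/5
  (1, 0) → C = 3

The maximum is at (0, 7/2). Substituting into each constraint, equality holds for C2 and C5; the remaining constraints have slack.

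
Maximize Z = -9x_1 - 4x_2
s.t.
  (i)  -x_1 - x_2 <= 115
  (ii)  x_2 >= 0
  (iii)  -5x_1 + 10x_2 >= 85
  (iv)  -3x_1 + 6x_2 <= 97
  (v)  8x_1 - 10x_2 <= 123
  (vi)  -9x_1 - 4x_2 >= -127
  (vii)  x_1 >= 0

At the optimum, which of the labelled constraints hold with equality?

Extreme points and Z = -9x_1 - 4x_2:
  (93/11, 140/11) → Z = -127
  (0, 17/2) → Z = -34
  (17/3, 19) → Z = -127
  (0, 97/6) → Z = -194/3

The maximum is at (0, 17/2). Substituting into each constraint, equality holds for (iii) and (vii); the remaining constraints have slack.

(iii) and (vii)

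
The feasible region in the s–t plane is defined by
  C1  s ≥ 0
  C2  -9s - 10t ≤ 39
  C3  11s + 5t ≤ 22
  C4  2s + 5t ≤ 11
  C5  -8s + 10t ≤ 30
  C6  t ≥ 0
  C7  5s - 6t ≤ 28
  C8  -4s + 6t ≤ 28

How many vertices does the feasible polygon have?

Of the 28 pairwise boundary intersections, those satisfying every inequality are:
  (0, 11/5)
  (0, 0)
  (11/9, 77/45)
  (2, 0)

4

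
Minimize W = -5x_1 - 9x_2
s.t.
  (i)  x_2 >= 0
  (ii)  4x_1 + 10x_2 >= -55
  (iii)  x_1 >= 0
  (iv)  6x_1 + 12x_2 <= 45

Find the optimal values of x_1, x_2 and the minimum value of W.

x_1 = 15/2, x_2 = 0, minimum W = -75/2

Feasible corners and W = -5x_1 - 9x_2:
  (0, 0) → W = 0
  (15/2, 0) → W = -75/2
  (0, 15/4) → W = -135/4

At the optimal vertex, x_2 = 0 and 6x_1 + 12x_2 = 45.
Solving simultaneously gives x_1 = 15/2, x_2 = 0.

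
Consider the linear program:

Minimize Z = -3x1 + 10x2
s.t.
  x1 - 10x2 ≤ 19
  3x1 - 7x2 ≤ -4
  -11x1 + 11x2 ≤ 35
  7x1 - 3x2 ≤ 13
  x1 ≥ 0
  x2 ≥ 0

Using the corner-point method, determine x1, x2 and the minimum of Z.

Feasible corners and Z = -3x1 + 10x2:
  (103/40, 67/40) → Z = 361/40
  (0, 4/7) → Z = 40/7
  (62/11, 97/11) → Z = 784/11
  (0, 35/11) → Z = 350/11

The optimum lies where 3x1 - 7x2 = -4 and x1 = 0.
Solving simultaneously gives x1 = 0, x2 = 4/7.

x1 = 0, x2 = 4/7, minimum Z = 40/7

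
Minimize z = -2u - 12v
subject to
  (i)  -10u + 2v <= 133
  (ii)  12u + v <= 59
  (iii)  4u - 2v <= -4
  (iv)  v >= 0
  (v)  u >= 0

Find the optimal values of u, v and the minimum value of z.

u = 0, v = 59, minimum z = -708

Feasible corners and z = -2u - 12v:
  (57/14, 71/7) → z = -909/7
  (0, 59) → z = -708
  (0, 2) → z = -24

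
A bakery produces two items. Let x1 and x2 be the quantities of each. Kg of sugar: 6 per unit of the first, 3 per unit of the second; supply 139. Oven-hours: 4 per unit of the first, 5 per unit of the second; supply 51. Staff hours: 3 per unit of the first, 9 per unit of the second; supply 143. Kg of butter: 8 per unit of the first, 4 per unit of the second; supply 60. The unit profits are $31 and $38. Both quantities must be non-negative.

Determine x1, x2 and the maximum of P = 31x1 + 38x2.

Vertices and P = 31x1 + 38x2:
  (0, 0) → P = 0
  (0, 51/5) → P = 1938/5
  (15/2, 0) → P = 465/2
  (4, 7) → P = 390

x1 = 4, x2 = 7, maximum P = 390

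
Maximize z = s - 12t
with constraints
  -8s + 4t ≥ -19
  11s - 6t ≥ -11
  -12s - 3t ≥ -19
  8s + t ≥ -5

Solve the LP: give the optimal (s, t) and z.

s = -1/40, t = -24/5, maximum z = 2303/40

Corner points and z = s - 12t:
  (133/72, -19/18) → z = 1045/72
  (-1/40, -24/5) → z = 2303/40
  (27/35, 341/105) → z = -191/5
  (-41/59, 33/59) → z = -437/59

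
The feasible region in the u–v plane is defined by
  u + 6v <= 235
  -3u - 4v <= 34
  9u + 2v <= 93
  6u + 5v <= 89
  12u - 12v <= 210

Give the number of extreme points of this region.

Of the 10 pairwise boundary intersections, those satisfying every inequality are:
  (-572/7, 739/14)
  (-641/31, 1321/31)
  (36/7, -173/14)
  (287/33, 81/11)
  (128/11, -129/22)

5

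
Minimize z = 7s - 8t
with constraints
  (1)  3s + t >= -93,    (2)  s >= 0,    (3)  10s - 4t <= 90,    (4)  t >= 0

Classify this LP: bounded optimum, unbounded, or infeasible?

unbounded

From the feasible point (0, 0), moving in the direction (0, 1) keeps every constraint satisfied while z decreases without bound.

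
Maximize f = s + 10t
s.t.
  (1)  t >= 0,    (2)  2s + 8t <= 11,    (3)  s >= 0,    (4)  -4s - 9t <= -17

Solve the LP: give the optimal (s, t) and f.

s = 37/14, t = 5/7, maximum f = 137/14

Corner points and f = s + 10t:
  (11/2, 0) → f = 11/2
  (17/4, 0) → f = 17/4
  (37/14, 5/7) → f = 137/14

The optimum lies where 2s + 8t = 11 and -4s - 9t = -17.
Solving simultaneously gives s = 37/14, t = 5/7.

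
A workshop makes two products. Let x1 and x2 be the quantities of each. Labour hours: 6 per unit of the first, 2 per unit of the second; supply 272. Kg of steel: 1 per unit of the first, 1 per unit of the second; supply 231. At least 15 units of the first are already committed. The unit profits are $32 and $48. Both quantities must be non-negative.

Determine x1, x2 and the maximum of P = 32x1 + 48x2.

Vertices and P = 32x1 + 48x2:
  (136/3, 0) → P = 4352/3
  (15, 0) → P = 480
  (15, 91) → P = 4848

x1 = 15, x2 = 91, maximum P = 4848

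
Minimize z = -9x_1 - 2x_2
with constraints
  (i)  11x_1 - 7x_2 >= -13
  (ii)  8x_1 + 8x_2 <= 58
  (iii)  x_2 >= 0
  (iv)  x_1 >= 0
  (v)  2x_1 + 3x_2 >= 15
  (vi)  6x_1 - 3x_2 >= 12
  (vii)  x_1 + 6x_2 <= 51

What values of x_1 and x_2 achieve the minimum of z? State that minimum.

x_1 = 27/4, x_2 = 1/2, minimum z = -247/4

Vertices and z = -9x_1 - 2x_2:
  (27/4, 1/2) → z = -247/4
  (15/4, 7/2) → z = -163/4
  (27/8, 11/4) → z = -287/8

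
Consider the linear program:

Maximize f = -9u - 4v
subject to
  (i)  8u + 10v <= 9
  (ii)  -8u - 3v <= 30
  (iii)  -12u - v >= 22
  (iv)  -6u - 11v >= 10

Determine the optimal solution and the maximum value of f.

Extreme points and f = -9u - 4v:
  (-9/7, -46/7) → f = 265/7
  (-30/7, 10/7) → f = 230/7
  (-116/63, 2/21) → f = 340/21

At the optimal vertex, -8u - 3v = 30 and -12u - v = 22.
Solving simultaneously gives u = -9/7, v = -46/7.

u = -9/7, v = -46/7, maximum f = 265/7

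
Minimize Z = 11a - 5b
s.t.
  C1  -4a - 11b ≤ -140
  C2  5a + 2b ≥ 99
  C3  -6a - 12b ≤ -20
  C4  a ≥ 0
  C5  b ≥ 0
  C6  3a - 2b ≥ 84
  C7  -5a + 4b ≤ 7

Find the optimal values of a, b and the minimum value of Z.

a = 1204/41, b = 84/41, minimum Z = 12824/41

The feasible region is unbounded (it extends along (4, 5), (1, 0)), but Z strictly increases along every unbounded feasible direction, so there is no improving ray and the minimum is attained at a vertex.

At the optimal vertex, -4a - 11b = -140 and 3a - 2b = 84.
Solving simultaneously gives a = 1204/41, b = 84/41.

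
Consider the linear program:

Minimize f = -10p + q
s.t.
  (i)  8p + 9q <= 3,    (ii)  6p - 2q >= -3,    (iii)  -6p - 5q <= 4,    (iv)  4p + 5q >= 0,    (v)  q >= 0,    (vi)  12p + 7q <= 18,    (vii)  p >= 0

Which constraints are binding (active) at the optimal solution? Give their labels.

(i) and (v)

Extreme points and f = -10p + q:
  (3/8, 0) → f = -15/4
  (0, 1/3) → f = 1/3
  (0, 0) → f = 0

The minimum is at (3/8, 0). Substituting into each constraint, equality holds for (i) and (v); the remaining constraints have slack.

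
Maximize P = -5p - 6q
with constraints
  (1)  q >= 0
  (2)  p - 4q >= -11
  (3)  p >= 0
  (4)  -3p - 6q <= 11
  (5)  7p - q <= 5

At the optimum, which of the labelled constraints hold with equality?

Vertices and P = -5p - 6q:
  (0, 0) → P = 0
  (5/7, 0) → P = -25/7
  (0, 11/4) → P = -33/2
  (31/27, 82/27) → P = -647/27

The maximum is at (0, 0). Substituting into each constraint, equality holds for (1) and (3); the remaining constraints have slack.

(1) and (3)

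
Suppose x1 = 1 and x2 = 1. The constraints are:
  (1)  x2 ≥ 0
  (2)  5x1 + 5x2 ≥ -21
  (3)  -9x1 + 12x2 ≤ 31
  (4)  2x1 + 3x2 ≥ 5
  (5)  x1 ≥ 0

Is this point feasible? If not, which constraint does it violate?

feasible

(1): 1 ≥ 0 ✓
(2): 10 ≥ -21 ✓
(3): 3 ≤ 31 ✓
(4): 5 ≥ 5 ✓
(5): 1 ≥ 0 ✓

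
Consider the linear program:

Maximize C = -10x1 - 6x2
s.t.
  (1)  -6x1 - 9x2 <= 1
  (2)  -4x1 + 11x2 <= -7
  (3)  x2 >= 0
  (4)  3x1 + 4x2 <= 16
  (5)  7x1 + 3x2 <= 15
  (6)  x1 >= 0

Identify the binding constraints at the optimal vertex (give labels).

(2) and (3)

Feasible corners and C = -10x1 - 6x2:
  (7/4, 0) → C = -35/2
  (186/89, 11/89) → C = -1926/89
  (15/7, 0) → C = -150/7

The maximum is at (7/4, 0). Substituting into each constraint, equality holds for (2) and (3); the remaining constraints have slack.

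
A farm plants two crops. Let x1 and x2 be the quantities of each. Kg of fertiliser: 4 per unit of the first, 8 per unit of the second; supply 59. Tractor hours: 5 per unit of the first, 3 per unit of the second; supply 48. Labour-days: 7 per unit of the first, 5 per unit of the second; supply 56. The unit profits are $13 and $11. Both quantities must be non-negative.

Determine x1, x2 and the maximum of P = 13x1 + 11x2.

Feasible corners and P = 13x1 + 11x2:
  (0, 0) → P = 0
  (0, 59/8) → P = 649/8
  (8, 0) → P = 104
  (17/4, 21/4) → P = 113

The binding constraints are 4x1 + 8x2 = 59 and 7x1 + 5x2 = 56.
Solving simultaneously gives x1 = 17/4, x2 = 21/4.

x1 = 17/4, x2 = 21/4, maximum P = 113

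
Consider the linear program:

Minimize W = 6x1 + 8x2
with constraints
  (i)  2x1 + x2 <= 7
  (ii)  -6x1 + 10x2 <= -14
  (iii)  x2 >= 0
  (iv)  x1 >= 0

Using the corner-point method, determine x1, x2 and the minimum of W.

Vertices and W = 6x1 + 8x2:
  (42/13, 7/13) → W = 308/13
  (7/2, 0) → W = 21
  (7/3, 0) → W = 14

The optimum lies where -6x1 + 10x2 = -14 and x2 = 0.
Solving simultaneously gives x1 = 7/3, x2 = 0.

x1 = 7/3, x2 = 0, minimum W = 14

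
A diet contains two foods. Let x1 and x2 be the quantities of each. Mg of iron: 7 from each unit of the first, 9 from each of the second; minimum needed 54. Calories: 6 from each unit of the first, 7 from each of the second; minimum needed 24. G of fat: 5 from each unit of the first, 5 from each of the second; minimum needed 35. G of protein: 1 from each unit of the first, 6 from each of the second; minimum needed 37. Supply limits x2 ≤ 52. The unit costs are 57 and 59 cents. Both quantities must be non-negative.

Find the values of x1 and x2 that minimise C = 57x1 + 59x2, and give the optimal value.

x1 = 1, x2 = 6, minimum C = 411

Extreme points and C = 57x1 + 59x2:
  (0, 7) → C = 413
  (0, 52) → C = 3068
  (37, 0) → C = 2109
  (1, 6) → C = 411
The feasible region is unbounded (it extends along (1, 0)), but C strictly increases along every unbounded feasible direction, so there is no improving ray and the minimum is attained at a vertex.

The optimum lies where 5x1 + 5x2 = 35 and x1 + 6x2 = 37.
Solving simultaneously gives x1 = 1, x2 = 6.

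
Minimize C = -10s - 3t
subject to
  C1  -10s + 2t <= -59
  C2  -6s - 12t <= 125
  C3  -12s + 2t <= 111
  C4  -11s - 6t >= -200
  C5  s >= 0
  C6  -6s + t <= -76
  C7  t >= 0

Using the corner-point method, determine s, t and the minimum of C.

s = 200/11, t = 0, minimum C = -2000/11

Extreme points and C = -10s - 3t:
  (656/47, 364/47) → C = -7652/47
  (200/11, 0) → C = -2000/11
  (38/3, 0) → C = -380/3

At the optimal vertex, -11s - 6t = -200 and t = 0.
Solving simultaneously gives s = 200/11, t = 0.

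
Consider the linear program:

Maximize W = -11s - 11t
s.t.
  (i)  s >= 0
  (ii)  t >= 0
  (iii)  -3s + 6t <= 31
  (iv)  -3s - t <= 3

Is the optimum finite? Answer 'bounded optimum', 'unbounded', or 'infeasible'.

bounded optimum

Corner points and W = -11s - 11t:
  (0, 0) → W = 0
  (0, 31/6) → W = -341/6
The feasible region has finitely many vertices and no improving ray; the maximum is 0 at (0, 0).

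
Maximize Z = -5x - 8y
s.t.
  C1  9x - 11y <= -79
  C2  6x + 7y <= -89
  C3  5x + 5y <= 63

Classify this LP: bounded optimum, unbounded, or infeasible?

unbounded

From the feasible point (-1532/129, -109/43), moving in the direction (-11, -9) keeps every constraint satisfied while Z increases without bound.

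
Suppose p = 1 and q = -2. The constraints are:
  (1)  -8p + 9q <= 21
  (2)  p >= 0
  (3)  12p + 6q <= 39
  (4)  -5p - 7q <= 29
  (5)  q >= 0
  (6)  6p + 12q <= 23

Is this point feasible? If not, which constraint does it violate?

not feasible — violates (5)

Constraint (5): q = -2, which is not ≥ 0. All other constraints are satisfied.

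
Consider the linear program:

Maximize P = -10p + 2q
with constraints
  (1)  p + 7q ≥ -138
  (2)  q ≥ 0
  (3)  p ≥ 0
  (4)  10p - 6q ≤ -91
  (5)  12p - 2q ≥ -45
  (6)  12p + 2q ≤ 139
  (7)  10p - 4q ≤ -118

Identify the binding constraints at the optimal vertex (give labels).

Vertices and P = -10p + 2q:
  (47/12, 46) → P = 317/6
  (2, 69/2) → P = 49
  (80/17, 1403/34) → P = 603/17

The maximum is at (47/12, 46). Substituting into each constraint, equality holds for (5) and (6); the remaining constraints have slack.

(5) and (6)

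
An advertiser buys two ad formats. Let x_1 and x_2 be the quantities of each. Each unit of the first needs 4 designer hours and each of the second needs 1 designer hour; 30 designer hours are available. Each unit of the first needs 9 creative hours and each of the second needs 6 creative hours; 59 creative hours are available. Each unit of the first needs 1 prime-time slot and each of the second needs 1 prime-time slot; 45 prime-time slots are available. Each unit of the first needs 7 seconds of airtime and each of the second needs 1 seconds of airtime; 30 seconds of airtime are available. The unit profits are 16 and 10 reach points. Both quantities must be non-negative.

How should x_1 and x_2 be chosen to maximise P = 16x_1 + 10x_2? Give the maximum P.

Vertices and P = 16x_1 + 10x_2:
  (0, 0) → P = 0
  (0, 59/6) → P = 295/3
  (30/7, 0) → P = 480/7
  (11/3, 13/3) → P = 102

x_1 = 11/3, x_2 = 13/3, maximum P = 102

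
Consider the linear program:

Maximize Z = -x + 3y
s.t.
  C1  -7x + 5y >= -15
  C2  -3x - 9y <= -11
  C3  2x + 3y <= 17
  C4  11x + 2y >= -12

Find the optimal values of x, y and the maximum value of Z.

x = -70/29, y = 211/29, maximum Z = 703/29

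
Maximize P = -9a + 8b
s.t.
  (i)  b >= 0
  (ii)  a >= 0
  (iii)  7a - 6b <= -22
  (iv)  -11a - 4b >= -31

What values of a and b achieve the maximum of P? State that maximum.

The binding constraints are a = 0 and -11a - 4b = -31.
Solving simultaneously gives a = 0, b = 31/4.

a = 0, b = 31/4, maximum P = 62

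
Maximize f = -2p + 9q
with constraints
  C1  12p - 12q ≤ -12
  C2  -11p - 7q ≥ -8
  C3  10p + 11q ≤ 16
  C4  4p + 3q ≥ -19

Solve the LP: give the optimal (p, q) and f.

p = -257/14, q = 127/7, maximum f = 200

Feasible corners and f = -2p + 9q:
  (1/18, 19/18) → f = 169/18
  (-22/7, -15/7) → f = -13
  (-8/17, 32/17) → f = 304/17
  (-257/14, 127/7) → f = 200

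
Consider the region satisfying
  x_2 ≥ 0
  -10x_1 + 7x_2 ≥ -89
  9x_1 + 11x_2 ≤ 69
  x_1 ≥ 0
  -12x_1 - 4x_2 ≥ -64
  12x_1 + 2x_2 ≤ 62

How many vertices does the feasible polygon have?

5

Intersecting each pair of boundary lines and keeping only the points that satisfy every inequality leaves:
  (0, 0)
  (31/6, 0)
  (0, 69/11)
  (107/24, 21/8)
  (5, 1)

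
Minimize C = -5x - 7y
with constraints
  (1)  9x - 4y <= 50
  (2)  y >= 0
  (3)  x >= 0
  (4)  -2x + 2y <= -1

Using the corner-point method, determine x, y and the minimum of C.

The optimum lies where 9x - 4y = 50 and -2x + 2y = -1.
Solving simultaneously gives x = 48/5, y = 91/10.

x = 48/5, y = 91/10, minimum C = -1117/10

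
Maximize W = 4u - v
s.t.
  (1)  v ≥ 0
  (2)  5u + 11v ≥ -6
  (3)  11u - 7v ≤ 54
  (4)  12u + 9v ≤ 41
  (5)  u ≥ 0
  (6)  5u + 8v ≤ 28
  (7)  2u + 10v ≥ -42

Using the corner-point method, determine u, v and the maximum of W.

Extreme points and W = 4u - v:
  (41/12, 0) → W = 41/3
  (0, 0) → W = 0
  (76/51, 131/51) → W = 173/51
  (0, 7/2) → W = -7/2

At the optimal vertex, v = 0 and 12u + 9v = 41.
Solving simultaneously gives u = 41/12, v = 0.

u = 41/12, v = 0, maximum W = 41/3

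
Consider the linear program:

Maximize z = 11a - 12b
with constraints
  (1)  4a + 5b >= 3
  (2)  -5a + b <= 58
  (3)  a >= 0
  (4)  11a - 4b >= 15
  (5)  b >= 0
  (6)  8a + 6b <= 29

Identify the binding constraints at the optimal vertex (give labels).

Feasible corners and z = 11a - 12b:
  (15/11, 0) → z = 15
  (103/49, 199/98) → z = -61/49
  (29/8, 0) → z = 319/8

The maximum is at (29/8, 0). Substituting into each constraint, equality holds for (5) and (6); the remaining constraints have slack.

(5) and (6)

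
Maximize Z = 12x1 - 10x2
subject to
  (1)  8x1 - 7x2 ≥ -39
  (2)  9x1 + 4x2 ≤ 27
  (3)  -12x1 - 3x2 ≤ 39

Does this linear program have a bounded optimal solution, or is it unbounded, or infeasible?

From the feasible point (33/95, 567/95), moving in the direction (3, -12) keeps every constraint satisfied while Z increases without bound.

unbounded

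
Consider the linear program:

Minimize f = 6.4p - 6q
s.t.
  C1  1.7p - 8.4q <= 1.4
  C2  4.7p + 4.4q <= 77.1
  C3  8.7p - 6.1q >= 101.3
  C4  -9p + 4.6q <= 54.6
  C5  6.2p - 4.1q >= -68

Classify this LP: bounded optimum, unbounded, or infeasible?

Extreme points and f = 6.4p - 6q:
  (16345/1174, 12449/4696) → f = 171869/2348
  (84238/6271, 16003/6271) → f = 2215526/31355
  (91603/6695, 19466/6695) → f = 2347316/33475
The feasible region has finitely many vertices and no improving ray; the minimum is 2347316/33475 at (91603/6695, 19466/6695).

bounded optimum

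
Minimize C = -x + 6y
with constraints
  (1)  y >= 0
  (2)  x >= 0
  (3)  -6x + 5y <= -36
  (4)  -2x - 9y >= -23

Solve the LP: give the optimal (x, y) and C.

x = 23/2, y = 0, minimum C = -23/2

Corner points and C = -x + 6y:
  (6, 0) → C = -6
  (23/2, 0) → C = -23/2
  (439/64, 33/32) → C = -43/64

The optimum lies where y = 0 and -2x - 9y = -23.
Solving simultaneously gives x = 23/2, y = 0.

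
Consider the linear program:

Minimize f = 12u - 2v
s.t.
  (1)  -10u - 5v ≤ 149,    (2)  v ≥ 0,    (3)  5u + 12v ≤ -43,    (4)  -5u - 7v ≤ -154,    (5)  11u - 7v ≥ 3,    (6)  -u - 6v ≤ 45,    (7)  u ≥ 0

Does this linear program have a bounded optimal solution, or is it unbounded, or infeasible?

The boundaries v = 0 and -5u - 7v = -154 meet at (154/5, 0), but that point violates 5u + 12v ≤ -43. Every candidate vertex is excluded by some other constraint, so the feasible region is empty.

infeasible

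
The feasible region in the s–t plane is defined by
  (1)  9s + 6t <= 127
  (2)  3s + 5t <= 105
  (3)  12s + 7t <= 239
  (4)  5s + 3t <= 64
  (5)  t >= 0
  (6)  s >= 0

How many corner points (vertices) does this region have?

5

Intersecting each pair of boundary lines and keeping only the points that satisfy every inequality leaves:
  (5/27, 188/9)
  (1, 59/3)
  (0, 21)
  (64/5, 0)
  (0, 0)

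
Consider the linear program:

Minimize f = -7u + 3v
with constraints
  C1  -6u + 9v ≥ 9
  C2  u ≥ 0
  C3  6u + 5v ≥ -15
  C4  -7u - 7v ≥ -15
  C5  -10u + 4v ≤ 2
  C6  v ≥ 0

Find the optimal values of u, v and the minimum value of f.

u = 24/35, v = 51/35, minimum f = -3/7

Extreme points and f = -7u + 3v:
  (24/35, 51/35) → f = -3/7
  (3/11, 13/11) → f = 18/11
  (23/49, 82/49) → f = 85/49

The optimum lies where -6u + 9v = 9 and -7u - 7v = -15.
Solving simultaneously gives u = 24/35, v = 51/35.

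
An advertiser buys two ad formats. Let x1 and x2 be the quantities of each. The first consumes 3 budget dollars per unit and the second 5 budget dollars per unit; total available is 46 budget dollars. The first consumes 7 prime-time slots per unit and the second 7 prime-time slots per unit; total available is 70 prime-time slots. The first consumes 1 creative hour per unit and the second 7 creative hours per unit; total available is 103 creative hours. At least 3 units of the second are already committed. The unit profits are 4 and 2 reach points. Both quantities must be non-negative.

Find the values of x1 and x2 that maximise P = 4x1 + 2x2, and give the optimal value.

The binding constraints are 7x1 + 7x2 = 70 and x2 = 3.
Solving simultaneously gives x1 = 7, x2 = 3.

x1 = 7, x2 = 3, maximum P = 34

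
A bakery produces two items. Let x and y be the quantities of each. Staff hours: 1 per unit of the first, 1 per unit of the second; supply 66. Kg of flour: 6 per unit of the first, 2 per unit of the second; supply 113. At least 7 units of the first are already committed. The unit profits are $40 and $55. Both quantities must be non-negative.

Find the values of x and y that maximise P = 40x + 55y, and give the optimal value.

Extreme points and P = 40x + 55y:
  (113/6, 0) → P = 2260/3
  (7, 0) → P = 280
  (7, 71/2) → P = 4465/2

The optimum lies where 6x + 2y = 113 and x = 7.
Solving simultaneously gives x = 7, y = 71/2.

x = 7, y = 71/2, maximum P = 4465/2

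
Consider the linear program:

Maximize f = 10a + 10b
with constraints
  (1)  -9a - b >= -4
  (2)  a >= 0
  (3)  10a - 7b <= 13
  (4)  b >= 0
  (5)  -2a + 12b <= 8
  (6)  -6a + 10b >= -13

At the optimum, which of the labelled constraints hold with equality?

Vertices and f = 10a + 10b:
  (4/9, 0) → f = 40/9
  (4/11, 8/11) → f = 120/11
  (0, 0) → f = 0
  (0, 2/3) → f = 20/3

The maximum is at (4/11, 8/11). Substituting into each constraint, equality holds for (1) and (5); the remaining constraints have slack.

(1) and (5)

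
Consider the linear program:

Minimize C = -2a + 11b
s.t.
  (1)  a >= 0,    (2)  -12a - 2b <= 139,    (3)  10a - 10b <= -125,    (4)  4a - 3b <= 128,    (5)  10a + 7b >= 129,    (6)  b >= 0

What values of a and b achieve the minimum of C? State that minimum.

Feasible corners and C = -2a + 11b:
  (0, 129/7) → C = 1419/7
  (331/2, 178) → C = 1627
  (83/34, 254/17) → C = 2711/17
The feasible region is unbounded (it extends along (0, 1), (3, 4)), but C strictly increases along every unbounded feasible direction, so there is no improving ray and the minimum is attained at a vertex.

The optimum lies where 10a - 10b = -125 and 10a + 7b = 129.
Solving simultaneously gives a = 83/34, b = 254/17.

a = 83/34, b = 254/17, minimum C = 2711/17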